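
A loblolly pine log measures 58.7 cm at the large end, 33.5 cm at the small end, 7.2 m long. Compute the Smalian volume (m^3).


Smalian: V = (A1 + A2)/2 * L,  A = pi*(D/200)^2
A1 = pi*(58.7/200)^2 = 0.270624 m^2
A2 = pi*(33.5/200)^2 = 0.088141 m^2
V = (0.270624+0.088141)/2*7.2 = 1.2916 m^3

1.2916


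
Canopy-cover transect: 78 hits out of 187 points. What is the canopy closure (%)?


Formula: Canopy closure = covered points / total points * 100
Closure = 78 / 187 * 100
Closure = 0.4171 * 100 = 41.7%

41.7


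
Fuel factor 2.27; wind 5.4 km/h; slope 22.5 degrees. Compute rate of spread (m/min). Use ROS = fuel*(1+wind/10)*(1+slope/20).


Formula: ROS = fuel * (1 + wind/10) * (1 + slope/20)
Wind factor = 1 + 5.4/10 = 1.54
Slope factor = 1 + 22.5/20 = 2.125
ROS = 2.27 * 1.54 * 2.125 = 7.43 m/min

7.43


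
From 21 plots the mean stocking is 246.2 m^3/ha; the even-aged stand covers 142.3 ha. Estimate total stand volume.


Formula: Total Volume = Mean Volume per ha * Total Area
Total Volume = 246.2 m^3/ha * 142.3 ha
Total Volume = 35034 m^3

35034


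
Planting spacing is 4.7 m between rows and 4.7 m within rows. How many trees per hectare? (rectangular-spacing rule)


Formula: TPH = 10000 m^2/ha / (spacing_x * spacing_y)
Area per tree = 4.7 m * 4.7 m = 22.09 m^2
TPH = 10000 / 22.09 = 453 trees/ha

453


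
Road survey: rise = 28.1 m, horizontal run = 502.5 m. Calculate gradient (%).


Formula: Gradient = rise / run * 100
Gradient = 28.1 / 502.5 * 100 = 5.6%

5.6


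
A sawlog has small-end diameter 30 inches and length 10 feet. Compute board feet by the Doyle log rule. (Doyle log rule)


Doyle: BF = (D - 4)^2 * L / 16
Adjusted diameter = 30 - 4 = 26 in
(D-4)^2 = 26^2 = 676
BF = 676 * 10 / 16 = 423 BF

423


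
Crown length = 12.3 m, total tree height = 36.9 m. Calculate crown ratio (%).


Formula: Crown Ratio = (Crown Length / Total Height) * 100
CR = (12.3 m / 36.9 m) * 100
CR = 0.3333 * 100 = 33.3%

33.3


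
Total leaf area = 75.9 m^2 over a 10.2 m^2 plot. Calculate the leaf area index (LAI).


Formula: LAI = total leaf area / ground area  (dimensionless)
LAI = 75.9 m^2 / 10.2 m^2
LAI = 7.44

7.44


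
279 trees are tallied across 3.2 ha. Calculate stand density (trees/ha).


Formula: Stand Density = N_trees / Area_ha
Density = 279 trees / 3.2 ha
Density = 87 trees/ha

87


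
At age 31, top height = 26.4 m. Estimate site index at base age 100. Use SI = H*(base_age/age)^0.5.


Formula: SI = H_dom * (base_age / age)^0.5
Age ratio = 100 / 31 = 3.22581
sqrt(age_ratio) = 1.79605
SI = 26.4 * 1.79605 = 47.4 m

47.4


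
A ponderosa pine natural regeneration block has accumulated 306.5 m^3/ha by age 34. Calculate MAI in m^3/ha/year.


Formula: MAI = Total Volume / Stand Age
MAI = 306.5 m^3/ha / 34 years
MAI = 9.01 m^3/ha/year

9.01


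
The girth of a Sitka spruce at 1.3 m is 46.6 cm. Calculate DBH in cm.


Formula: DBH = C / pi
DBH = 46.6 / pi
pi = 3.14159...
DBH = 14.8 cm

14.8


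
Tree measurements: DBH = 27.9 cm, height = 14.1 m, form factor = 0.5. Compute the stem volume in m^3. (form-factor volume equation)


Formula: V = pi * (DBH/200)^2 * H * ff
Radius = DBH/200 = 27.9/200 = 0.1395 m
Radius^2 = 0.1395^2 = 0.01946025 m^2
V = pi * 0.01946025 * 14.1 * 0.5
V = 0.431 m^3

0.431


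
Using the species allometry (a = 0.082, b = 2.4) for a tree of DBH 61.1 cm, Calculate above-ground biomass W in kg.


Formula: W = a * DBH^b  (allometric power law)
DBH^b = 61.1^2.4 = 19341.8898
W = 0.082 * 19341.8898 = 1586.0 kg

1586.0


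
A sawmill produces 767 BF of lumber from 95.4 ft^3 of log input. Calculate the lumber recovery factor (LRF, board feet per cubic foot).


Formula: LRF = Lumber Output (BF) / Log Input (ft^3)
LRF = 767 BF / 95.4 ft^3
LRF = 8.04 BF/ft^3

8.04


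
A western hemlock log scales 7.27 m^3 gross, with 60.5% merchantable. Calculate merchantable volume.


Formula: MV = V_total * (merchantable_pct / 100)
Merchantable fraction = 60.5% / 100 = 0.605
MV = 7.27 m^3 * 0.605 = 4.398 m^3

4.398


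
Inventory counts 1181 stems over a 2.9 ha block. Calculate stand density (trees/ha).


Formula: Stand Density = N_trees / Area_ha
Density = 1181 trees / 2.9 ha
Density = 407 trees/ha

407


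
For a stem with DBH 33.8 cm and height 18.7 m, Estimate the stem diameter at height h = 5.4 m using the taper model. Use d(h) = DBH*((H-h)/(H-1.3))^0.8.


Taper: d(h) = DBH * ((H - h) / (H - 1.3))^0.8
Numerator = H - h = 18.7 - 5.4 = 13.3 m
Denominator = H - 1.3 = 18.7 - 1.3 = 17.4 m
Ratio = 13.3 / 17.4 = 0.76437
d = 33.8 * 0.76437^0.8 = 27.3 cm

27.3


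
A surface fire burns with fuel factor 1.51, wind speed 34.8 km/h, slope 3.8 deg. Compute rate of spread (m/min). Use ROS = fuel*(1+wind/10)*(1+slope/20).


Formula: ROS = fuel * (1 + wind/10) * (1 + slope/20)
Wind factor = 1 + 34.8/10 = 4.48
Slope factor = 1 + 3.8/20 = 1.19
ROS = 1.51 * 4.48 * 1.19 = 8.05 m/min

8.05


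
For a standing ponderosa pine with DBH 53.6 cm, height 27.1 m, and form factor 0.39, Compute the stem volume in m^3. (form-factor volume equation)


Formula: V = pi * (DBH/200)^2 * H * ff
Radius = DBH/200 = 53.6/200 = 0.268 m
Radius^2 = 0.268^2 = 0.071824 m^2
V = pi * 0.071824 * 27.1 * 0.39
V = 2.385 m^3

2.385


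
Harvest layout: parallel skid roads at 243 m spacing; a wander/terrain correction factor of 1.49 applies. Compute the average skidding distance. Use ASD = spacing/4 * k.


Formula: ASD = (spacing / 4) * correction
Uncorrected distance = spacing / 4 = 243 / 4 = 60.75 m
ASD = 60.75 * 1.49 = 91 m

91


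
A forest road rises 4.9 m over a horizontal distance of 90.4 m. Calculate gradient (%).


Formula: Gradient = rise / run * 100
Gradient = 4.9 / 90.4 * 100 = 5.4%

5.4


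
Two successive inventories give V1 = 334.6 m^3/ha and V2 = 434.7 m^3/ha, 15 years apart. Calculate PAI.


Formula: PAI = (V_T2 - V_T1) / (T2 - T1)
Volume increment = 434.7 - 334.6 = 100.1 m^3/ha
PAI = 100.1 / 15 = 6.67 m^3/ha/year

6.67


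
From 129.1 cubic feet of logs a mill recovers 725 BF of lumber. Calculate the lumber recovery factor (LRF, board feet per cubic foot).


Formula: LRF = Lumber Output (BF) / Log Input (ft^3)
LRF = 725 BF / 129.1 ft^3
LRF = 5.62 BF/ft^3

5.62


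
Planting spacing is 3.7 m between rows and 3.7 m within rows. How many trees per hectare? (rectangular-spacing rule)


Formula: TPH = 10000 m^2/ha / (spacing_x * spacing_y)
Area per tree = 3.7 m * 3.7 m = 13.69 m^2
TPH = 10000 / 13.69 = 730 trees/ha

730


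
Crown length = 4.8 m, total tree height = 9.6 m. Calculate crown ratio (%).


Formula: Crown Ratio = (Crown Length / Total Height) * 100
CR = (4.8 m / 9.6 m) * 100
CR = 0.5 * 100 = 50.0%

50.0


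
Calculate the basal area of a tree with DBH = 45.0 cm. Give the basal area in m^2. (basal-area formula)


Formula: BA = pi * (DBH/2)^2 / 10000  (cm^2 to m^2)
Radius = DBH/2 = 45.0/2 = 22.5 cm
BA = pi * 22.5^2 / 10000
   = 1590.4313 cm^2 / 10000
   = 0.159 m^2

0.159


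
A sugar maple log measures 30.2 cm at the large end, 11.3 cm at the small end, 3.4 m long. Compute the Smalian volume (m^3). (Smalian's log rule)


Smalian: V = (A1 + A2)/2 * L,  A = pi*(D/200)^2
A1 = pi*(30.2/200)^2 = 0.071631 m^2
A2 = pi*(11.3/200)^2 = 0.010029 m^2
V = (0.071631+0.010029)/2*3.4 = 0.1388 m^3

0.1388


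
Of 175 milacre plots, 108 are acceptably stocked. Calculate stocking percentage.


Formula: Stocking % = stocked plots / total plots * 100
Stocking = 108 / 175 * 100
Stocking = 0.6171 * 100 = 61.7%

61.7


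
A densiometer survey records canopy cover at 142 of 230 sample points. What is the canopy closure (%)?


Formula: Canopy closure = covered points / total points * 100
Closure = 142 / 230 * 100
Closure = 0.6174 * 100 = 61.7%

61.7


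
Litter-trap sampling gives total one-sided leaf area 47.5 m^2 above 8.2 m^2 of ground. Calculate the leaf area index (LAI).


Formula: LAI = total leaf area / ground area  (dimensionless)
LAI = 47.5 m^2 / 8.2 m^2
LAI = 5.79

5.79


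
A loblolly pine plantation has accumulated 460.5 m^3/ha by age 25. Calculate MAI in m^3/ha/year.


Formula: MAI = Total Volume / Stand Age
MAI = 460.5 m^3/ha / 25 years
MAI = 18.42 m^3/ha/year

18.42


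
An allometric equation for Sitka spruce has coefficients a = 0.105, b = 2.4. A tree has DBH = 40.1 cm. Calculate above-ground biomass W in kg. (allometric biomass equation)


Formula: W = a * DBH^b  (allometric power law)
DBH^b = 40.1^2.4 = 7039.5759
W = 0.105 * 7039.5759 = 739.2 kg

739.2


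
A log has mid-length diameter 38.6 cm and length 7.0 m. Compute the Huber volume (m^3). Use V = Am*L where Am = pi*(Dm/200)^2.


Huber: V = Am * L,  Am = pi*(Dm/200)^2
Am = pi*(38.6/200)^2 = 0.117021 m^2
V = 0.117021*7.0 = 0.8191 m^3

0.8191


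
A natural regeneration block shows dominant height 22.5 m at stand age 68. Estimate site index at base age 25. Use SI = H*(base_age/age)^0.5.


Formula: SI = H_dom * (base_age / age)^0.5
Age ratio = 25 / 68 = 0.36765
sqrt(age_ratio) = 0.60634
SI = 22.5 * 0.60634 = 13.6 m

13.6


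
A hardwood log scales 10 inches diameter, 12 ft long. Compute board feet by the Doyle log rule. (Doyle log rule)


Doyle: BF = (D - 4)^2 * L / 16
Adjusted diameter = 10 - 4 = 6 in
(D-4)^2 = 6^2 = 36
BF = 36 * 12 / 16 = 27 BF

27


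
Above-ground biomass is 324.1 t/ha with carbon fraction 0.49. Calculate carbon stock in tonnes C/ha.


Formula: Carbon Stock = Biomass * Carbon Fraction
C = 324.1 t/ha * 0.49
C = 158.8 t C/ha

158.8


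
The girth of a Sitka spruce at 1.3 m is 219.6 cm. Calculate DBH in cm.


Formula: DBH = C / pi
DBH = 219.6 / pi
pi = 3.14159...
DBH = 69.9 cm

69.9


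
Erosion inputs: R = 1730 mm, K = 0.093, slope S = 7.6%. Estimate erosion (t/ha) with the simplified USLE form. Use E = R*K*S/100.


Formula: E = R * K * S / 100  (simplified USLE)
R * K = 1730 * 0.093 = 160.89
E = 160.89 * 7.6 / 100 = 12.23 t/ha

12.23


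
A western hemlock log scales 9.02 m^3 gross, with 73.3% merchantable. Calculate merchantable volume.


Formula: MV = V_total * (merchantable_pct / 100)
Merchantable fraction = 73.3% / 100 = 0.733
MV = 9.02 m^3 * 0.733 = 6.612 m^3

6.612


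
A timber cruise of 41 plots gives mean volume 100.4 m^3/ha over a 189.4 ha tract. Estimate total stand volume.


Formula: Total Volume = Mean Volume per ha * Total Area
Total Volume = 100.4 m^3/ha * 189.4 ha
Total Volume = 19016 m^3

19016


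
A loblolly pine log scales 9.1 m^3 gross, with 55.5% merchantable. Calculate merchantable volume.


Formula: MV = V_total * (merchantable_pct / 100)
Merchantable fraction = 55.5% / 100 = 0.555
MV = 9.1 m^3 * 0.555 = 5.051 m^3

5.051


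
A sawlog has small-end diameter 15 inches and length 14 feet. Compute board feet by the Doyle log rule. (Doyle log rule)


Doyle: BF = (D - 4)^2 * L / 16
Adjusted diameter = 15 - 4 = 11 in
(D-4)^2 = 11^2 = 121
BF = 121 * 14 / 16 = 106 BF

106


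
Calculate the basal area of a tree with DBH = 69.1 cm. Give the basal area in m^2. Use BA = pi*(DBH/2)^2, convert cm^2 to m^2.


Formula: BA = pi * (DBH/2)^2 / 10000  (cm^2 to m^2)
Radius = DBH/2 = 69.1/2 = 34.55 cm
BA = pi * 34.55^2 / 10000
   = 3750.127 cm^2 / 10000
   = 0.375 m^2

0.375


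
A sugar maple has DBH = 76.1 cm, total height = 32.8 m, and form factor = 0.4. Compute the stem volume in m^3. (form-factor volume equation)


Formula: V = pi * (DBH/200)^2 * H * ff
Radius = DBH/200 = 76.1/200 = 0.3805 m
Radius^2 = 0.3805^2 = 0.14478025 m^2
V = pi * 0.14478025 * 32.8 * 0.4
V = 5.968 m^3

5.968


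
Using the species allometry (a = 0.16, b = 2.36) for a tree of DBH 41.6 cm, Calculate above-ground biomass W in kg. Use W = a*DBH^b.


Formula: W = a * DBH^b  (allometric power law)
DBH^b = 41.6^2.36 = 6623.084
W = 0.16 * 6623.084 = 1059.7 kg

1059.7


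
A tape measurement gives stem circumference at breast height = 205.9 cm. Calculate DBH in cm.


Formula: DBH = C / pi
DBH = 205.9 / pi
pi = 3.14159...
DBH = 65.5 cm

65.5


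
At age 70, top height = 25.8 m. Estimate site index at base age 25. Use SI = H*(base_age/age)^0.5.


Formula: SI = H_dom * (base_age / age)^0.5
Age ratio = 25 / 70 = 0.35714
sqrt(age_ratio) = 0.59761
SI = 25.8 * 0.59761 = 15.4 m

15.4


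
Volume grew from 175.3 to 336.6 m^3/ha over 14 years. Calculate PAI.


Formula: PAI = (V_T2 - V_T1) / (T2 - T1)
Volume increment = 336.6 - 175.3 = 161.3 m^3/ha
PAI = 161.3 / 14 = 11.52 m^3/ha/year

11.52


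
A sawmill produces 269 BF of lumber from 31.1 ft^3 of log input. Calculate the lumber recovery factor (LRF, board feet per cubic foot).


Formula: LRF = Lumber Output (BF) / Log Input (ft^3)
LRF = 269 BF / 31.1 ft^3
LRF = 8.65 BF/ft^3

8.65


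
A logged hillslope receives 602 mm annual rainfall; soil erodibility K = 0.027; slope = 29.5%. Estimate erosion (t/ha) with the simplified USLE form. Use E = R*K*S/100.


Formula: E = R * K * S / 100  (simplified USLE)
R * K = 602 * 0.027 = 16.254
E = 16.254 * 29.5 / 100 = 4.79 t/ha

4.79


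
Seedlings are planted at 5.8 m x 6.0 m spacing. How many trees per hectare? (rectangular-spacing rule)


Formula: TPH = 10000 m^2/ha / (spacing_x * spacing_y)
Area per tree = 5.8 m * 6.0 m = 34.8 m^2
TPH = 10000 / 34.8 = 287 trees/ha

287


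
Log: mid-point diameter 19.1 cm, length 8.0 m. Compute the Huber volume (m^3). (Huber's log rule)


Huber: V = Am * L,  Am = pi*(Dm/200)^2
Am = pi*(19.1/200)^2 = 0.028652 m^2
V = 0.028652*8.0 = 0.2292 m^3

0.2292


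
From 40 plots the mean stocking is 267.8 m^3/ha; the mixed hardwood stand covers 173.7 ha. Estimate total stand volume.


Formula: Total Volume = Mean Volume per ha * Total Area
Total Volume = 267.8 m^3/ha * 173.7 ha
Total Volume = 46517 m^3

46517


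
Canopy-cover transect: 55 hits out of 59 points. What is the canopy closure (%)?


Formula: Canopy closure = covered points / total points * 100
Closure = 55 / 59 * 100
Closure = 0.9322 * 100 = 93.2%

93.2


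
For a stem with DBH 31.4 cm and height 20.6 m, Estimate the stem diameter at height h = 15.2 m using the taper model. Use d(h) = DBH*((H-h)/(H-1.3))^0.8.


Taper: d(h) = DBH * ((H - h) / (H - 1.3))^0.8
Numerator = H - h = 20.6 - 15.2 = 5.4 m
Denominator = H - 1.3 = 20.6 - 1.3 = 19.3 m
Ratio = 5.4 / 19.3 = 0.27979
d = 31.4 * 0.27979^0.8 = 11.3 cm

11.3


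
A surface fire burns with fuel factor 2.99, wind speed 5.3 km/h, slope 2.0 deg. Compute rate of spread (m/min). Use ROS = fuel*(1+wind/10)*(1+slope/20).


Formula: ROS = fuel * (1 + wind/10) * (1 + slope/20)
Wind factor = 1 + 5.3/10 = 1.53
Slope factor = 1 + 2.0/20 = 1.1
ROS = 2.99 * 1.53 * 1.1 = 5.03 m/min

5.03


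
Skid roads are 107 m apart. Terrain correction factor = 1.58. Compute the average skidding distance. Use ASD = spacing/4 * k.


Formula: ASD = (spacing / 4) * correction
Uncorrected distance = spacing / 4 = 107 / 4 = 26.75 m
ASD = 26.75 * 1.58 = 42 m

42


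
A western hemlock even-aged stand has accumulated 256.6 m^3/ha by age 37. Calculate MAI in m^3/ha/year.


Formula: MAI = Total Volume / Stand Age
MAI = 256.6 m^3/ha / 37 years
MAI = 6.94 m^3/ha/year

6.94


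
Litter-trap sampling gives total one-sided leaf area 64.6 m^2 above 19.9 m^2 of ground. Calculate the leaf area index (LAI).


Formula: LAI = total leaf area / ground area  (dimensionless)
LAI = 64.6 m^2 / 19.9 m^2
LAI = 3.25

3.25


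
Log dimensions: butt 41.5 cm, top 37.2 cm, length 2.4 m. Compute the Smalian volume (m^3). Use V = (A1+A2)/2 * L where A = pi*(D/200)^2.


Smalian: V = (A1 + A2)/2 * L,  A = pi*(D/200)^2
A1 = pi*(41.5/200)^2 = 0.135265 m^2
A2 = pi*(37.2/200)^2 = 0.108687 m^2
V = (0.135265+0.108687)/2*2.4 = 0.2927 m^3

0.2927


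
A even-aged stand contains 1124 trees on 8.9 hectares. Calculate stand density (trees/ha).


Formula: Stand Density = N_trees / Area_ha
Density = 1124 trees / 8.9 ha
Density = 126 trees/ha

126


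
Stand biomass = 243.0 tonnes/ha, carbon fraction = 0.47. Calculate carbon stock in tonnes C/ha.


Formula: Carbon Stock = Biomass * Carbon Fraction
C = 243.0 t/ha * 0.47
C = 114.2 t C/ha

114.2


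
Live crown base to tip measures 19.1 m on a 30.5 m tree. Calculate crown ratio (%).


Formula: Crown Ratio = (Crown Length / Total Height) * 100
CR = (19.1 m / 30.5 m) * 100
CR = 0.6262 * 100 = 62.6%

62.6


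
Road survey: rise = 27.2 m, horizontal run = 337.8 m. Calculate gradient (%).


Formula: Gradient = rise / run * 100
Gradient = 27.2 / 337.8 * 100 = 8.1%

8.1


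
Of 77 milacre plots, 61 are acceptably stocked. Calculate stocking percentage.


Formula: Stocking % = stocked plots / total plots * 100
Stocking = 61 / 77 * 100
Stocking = 0.7922 * 100 = 79.2%

79.2


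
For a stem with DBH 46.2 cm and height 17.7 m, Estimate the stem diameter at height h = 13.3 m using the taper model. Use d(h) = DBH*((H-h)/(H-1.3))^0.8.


Taper: d(h) = DBH * ((H - h) / (H - 1.3))^0.8
Numerator = H - h = 17.7 - 13.3 = 4.4 m
Denominator = H - 1.3 = 17.7 - 1.3 = 16.4 m
Ratio = 4.4 / 16.4 = 0.26829
d = 46.2 * 0.26829^0.8 = 16.1 cm

16.1


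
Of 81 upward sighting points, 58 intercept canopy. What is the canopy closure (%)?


Formula: Canopy closure = covered points / total points * 100
Closure = 58 / 81 * 100
Closure = 0.716 * 100 = 71.6%

71.6


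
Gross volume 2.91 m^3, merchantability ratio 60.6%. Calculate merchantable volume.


Formula: MV = V_total * (merchantable_pct / 100)
Merchantable fraction = 60.6% / 100 = 0.606
MV = 2.91 m^3 * 0.606 = 1.763 m^3

1.763


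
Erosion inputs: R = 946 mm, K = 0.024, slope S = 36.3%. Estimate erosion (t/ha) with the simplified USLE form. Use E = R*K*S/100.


Formula: E = R * K * S / 100  (simplified USLE)
R * K = 946 * 0.024 = 22.704
E = 22.704 * 36.3 / 100 = 8.24 t/ha

8.24


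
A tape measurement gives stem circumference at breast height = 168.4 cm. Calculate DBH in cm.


Formula: DBH = C / pi
DBH = 168.4 / pi
pi = 3.14159...
DBH = 53.6 cm

53.6


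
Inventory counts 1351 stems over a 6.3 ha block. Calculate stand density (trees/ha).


Formula: Stand Density = N_trees / Area_ha
Density = 1351 trees / 6.3 ha
Density = 214 trees/ha

214


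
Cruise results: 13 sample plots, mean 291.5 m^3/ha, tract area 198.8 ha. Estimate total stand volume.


Formula: Total Volume = Mean Volume per ha * Total Area
Total Volume = 291.5 m^3/ha * 198.8 ha
Total Volume = 57950 m^3

57950


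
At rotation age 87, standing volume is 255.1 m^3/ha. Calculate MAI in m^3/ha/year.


Formula: MAI = Total Volume / Stand Age
MAI = 255.1 m^3/ha / 87 years
MAI = 2.93 m^3/ha/year

2.93


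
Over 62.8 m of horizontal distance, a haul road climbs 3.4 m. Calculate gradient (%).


Formula: Gradient = rise / run * 100
Gradient = 3.4 / 62.8 * 100 = 5.4%

5.4


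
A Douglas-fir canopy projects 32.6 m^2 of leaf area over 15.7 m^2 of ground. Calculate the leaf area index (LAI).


Formula: LAI = total leaf area / ground area  (dimensionless)
LAI = 32.6 m^2 / 15.7 m^2
LAI = 2.08

2.08


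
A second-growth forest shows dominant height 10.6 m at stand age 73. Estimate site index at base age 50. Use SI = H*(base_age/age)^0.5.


Formula: SI = H_dom * (base_age / age)^0.5
Age ratio = 50 / 73 = 0.68493
sqrt(age_ratio) = 0.82761
SI = 10.6 * 0.82761 = 8.8 m

8.8


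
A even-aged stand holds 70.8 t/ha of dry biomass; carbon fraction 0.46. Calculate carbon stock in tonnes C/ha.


Formula: Carbon Stock = Biomass * Carbon Fraction
C = 70.8 t/ha * 0.46
C = 32.6 t C/ha

32.6


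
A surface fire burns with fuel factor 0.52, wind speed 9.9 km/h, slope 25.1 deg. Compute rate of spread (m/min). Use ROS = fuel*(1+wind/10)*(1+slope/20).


Formula: ROS = fuel * (1 + wind/10) * (1 + slope/20)
Wind factor = 1 + 9.9/10 = 1.99
Slope factor = 1 + 25.1/20 = 2.255
ROS = 0.52 * 1.99 * 2.255 = 2.33 m/min

2.33


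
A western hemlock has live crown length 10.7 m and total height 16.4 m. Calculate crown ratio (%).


Formula: Crown Ratio = (Crown Length / Total Height) * 100
CR = (10.7 m / 16.4 m) * 100
CR = 0.6524 * 100 = 65.2%

65.2


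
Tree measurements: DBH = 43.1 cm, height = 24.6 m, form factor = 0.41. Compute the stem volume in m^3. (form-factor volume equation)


Formula: V = pi * (DBH/200)^2 * H * ff
Radius = DBH/200 = 43.1/200 = 0.2155 m
Radius^2 = 0.2155^2 = 0.04644025 m^2
V = pi * 0.04644025 * 24.6 * 0.41
V = 1.472 m^3

1.472


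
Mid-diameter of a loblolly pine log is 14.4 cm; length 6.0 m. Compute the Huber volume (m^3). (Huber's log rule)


Huber: V = Am * L,  Am = pi*(Dm/200)^2
Am = pi*(14.4/200)^2 = 0.016286 m^2
V = 0.016286*6.0 = 0.0977 m^3

0.0977


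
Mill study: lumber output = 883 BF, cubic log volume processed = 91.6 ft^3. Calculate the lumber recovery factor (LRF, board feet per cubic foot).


Formula: LRF = Lumber Output (BF) / Log Input (ft^3)
LRF = 883 BF / 91.6 ft^3
LRF = 9.64 BF/ft^3

9.64


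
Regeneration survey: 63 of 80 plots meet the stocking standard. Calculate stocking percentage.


Formula: Stocking % = stocked plots / total plots * 100
Stocking = 63 / 80 * 100
Stocking = 0.7875 * 100 = 78.8%

78.8


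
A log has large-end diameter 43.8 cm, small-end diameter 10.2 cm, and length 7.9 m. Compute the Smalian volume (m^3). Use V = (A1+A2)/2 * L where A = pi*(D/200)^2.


Smalian: V = (A1 + A2)/2 * L,  A = pi*(D/200)^2
A1 = pi*(43.8/200)^2 = 0.150674 m^2
A2 = pi*(10.2/200)^2 = 0.008171 m^2
V = (0.150674+0.008171)/2*7.9 = 0.6274 m^3

0.6274


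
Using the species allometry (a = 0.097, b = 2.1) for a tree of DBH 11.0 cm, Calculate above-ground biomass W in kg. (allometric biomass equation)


Formula: W = a * DBH^b  (allometric power law)
DBH^b = 11.0^2.1 = 153.7888
W = 0.097 * 153.7888 = 14.9 kg

14.9


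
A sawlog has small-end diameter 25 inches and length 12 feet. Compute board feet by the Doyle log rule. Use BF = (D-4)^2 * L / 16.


Doyle: BF = (D - 4)^2 * L / 16
Adjusted diameter = 25 - 4 = 21 in
(D-4)^2 = 21^2 = 441
BF = 441 * 12 / 16 = 331 BF

331


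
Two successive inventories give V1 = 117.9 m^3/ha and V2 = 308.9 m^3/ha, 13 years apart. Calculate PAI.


Formula: PAI = (V_T2 - V_T1) / (T2 - T1)
Volume increment = 308.9 - 117.9 = 191.0 m^3/ha
PAI = 191.0 / 13 = 14.69 m^3/ha/year

14.69


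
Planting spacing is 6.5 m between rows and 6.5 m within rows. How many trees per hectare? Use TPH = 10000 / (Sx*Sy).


Formula: TPH = 10000 m^2/ha / (spacing_x * spacing_y)
Area per tree = 6.5 m * 6.5 m = 42.25 m^2
TPH = 10000 / 42.25 = 237 trees/ha

237


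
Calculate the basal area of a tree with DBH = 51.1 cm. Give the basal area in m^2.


Formula: BA = pi * (DBH/2)^2 / 10000  (cm^2 to m^2)
Radius = DBH/2 = 51.1/2 = 25.55 cm
BA = pi * 25.55^2 / 10000
   = 2050.8395 cm^2 / 10000
   = 0.2051 m^2

0.2051


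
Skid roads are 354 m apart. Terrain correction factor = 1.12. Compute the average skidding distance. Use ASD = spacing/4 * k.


Formula: ASD = (spacing / 4) * correction
Uncorrected distance = spacing / 4 = 354 / 4 = 88.5 m
ASD = 88.5 * 1.12 = 99 m

99


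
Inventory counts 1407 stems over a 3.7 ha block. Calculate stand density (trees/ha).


Formula: Stand Density = N_trees / Area_ha
Density = 1407 trees / 3.7 ha
Density = 380 trees/ha

380


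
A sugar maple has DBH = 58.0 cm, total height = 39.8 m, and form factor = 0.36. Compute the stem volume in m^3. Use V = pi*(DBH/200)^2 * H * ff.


Formula: V = pi * (DBH/200)^2 * H * ff
Radius = DBH/200 = 58.0/200 = 0.29 m
Radius^2 = 0.29^2 = 0.0841 m^2
V = pi * 0.0841 * 39.8 * 0.36
V = 3.786 m^3

3.786


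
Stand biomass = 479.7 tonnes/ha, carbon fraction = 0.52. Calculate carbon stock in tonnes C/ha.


Formula: Carbon Stock = Biomass * Carbon Fraction
C = 479.7 t/ha * 0.52
C = 249.4 t C/ha

249.4


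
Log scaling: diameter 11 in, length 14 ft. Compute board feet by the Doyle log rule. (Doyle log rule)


Doyle: BF = (D - 4)^2 * L / 16
Adjusted diameter = 11 - 4 = 7 in
(D-4)^2 = 7^2 = 49
BF = 49 * 14 / 16 = 43 BF

43


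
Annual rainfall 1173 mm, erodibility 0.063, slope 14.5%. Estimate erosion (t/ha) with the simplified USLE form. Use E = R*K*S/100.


Formula: E = R * K * S / 100  (simplified USLE)
R * K = 1173 * 0.063 = 73.899
E = 73.899 * 14.5 / 100 = 10.72 t/ha

10.72


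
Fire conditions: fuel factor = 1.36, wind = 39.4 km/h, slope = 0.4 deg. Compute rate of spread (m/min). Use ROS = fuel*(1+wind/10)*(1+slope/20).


Formula: ROS = fuel * (1 + wind/10) * (1 + slope/20)
Wind factor = 1 + 39.4/10 = 4.94
Slope factor = 1 + 0.4/20 = 1.02
ROS = 1.36 * 4.94 * 1.02 = 6.85 m/min

6.85


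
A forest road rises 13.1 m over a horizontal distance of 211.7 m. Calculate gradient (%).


Formula: Gradient = rise / run * 100
Gradient = 13.1 / 211.7 * 100 = 6.2%

6.2


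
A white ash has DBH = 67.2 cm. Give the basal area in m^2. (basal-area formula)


Formula: BA = pi * (DBH/2)^2 / 10000  (cm^2 to m^2)
Radius = DBH/2 = 67.2/2 = 33.6 cm
BA = pi * 33.6^2 / 10000
   = 3546.7324 cm^2 / 10000
   = 0.3547 m^2

0.3547


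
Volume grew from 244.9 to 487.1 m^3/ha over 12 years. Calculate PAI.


Formula: PAI = (V_T2 - V_T1) / (T2 - T1)
Volume increment = 487.1 - 244.9 = 242.2 m^3/ha
PAI = 242.2 / 12 = 20.18 m^3/ha/year

20.18


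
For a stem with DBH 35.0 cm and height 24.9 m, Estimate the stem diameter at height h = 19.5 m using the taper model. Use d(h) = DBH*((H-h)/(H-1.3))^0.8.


Taper: d(h) = DBH * ((H - h) / (H - 1.3))^0.8
Numerator = H - h = 24.9 - 19.5 = 5.4 m
Denominator = H - 1.3 = 24.9 - 1.3 = 23.6 m
Ratio = 5.4 / 23.6 = 0.22881
d = 35.0 * 0.22881^0.8 = 10.8 cm

10.8


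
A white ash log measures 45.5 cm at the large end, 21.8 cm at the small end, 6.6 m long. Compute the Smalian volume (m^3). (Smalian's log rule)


Smalian: V = (A1 + A2)/2 * L,  A = pi*(D/200)^2
A1 = pi*(45.5/200)^2 = 0.162597 m^2
A2 = pi*(21.8/200)^2 = 0.037325 m^2
V = (0.162597+0.037325)/2*6.6 = 0.6597 m^3

0.6597


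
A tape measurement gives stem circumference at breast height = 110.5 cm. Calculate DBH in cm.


Formula: DBH = C / pi
DBH = 110.5 / pi
pi = 3.14159...
DBH = 35.2 cm

35.2


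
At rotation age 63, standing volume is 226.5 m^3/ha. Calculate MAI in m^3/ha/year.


Formula: MAI = Total Volume / Stand Age
MAI = 226.5 m^3/ha / 63 years
MAI = 3.6 m^3/ha/year

3.6


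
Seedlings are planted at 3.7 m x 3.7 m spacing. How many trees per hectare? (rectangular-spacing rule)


Formula: TPH = 10000 m^2/ha / (spacing_x * spacing_y)
Area per tree = 3.7 m * 3.7 m = 13.69 m^2
TPH = 10000 / 13.69 = 730 trees/ha

730


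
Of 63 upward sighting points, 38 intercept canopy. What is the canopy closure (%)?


Formula: Canopy closure = covered points / total points * 100
Closure = 38 / 63 * 100
Closure = 0.6032 * 100 = 60.3%

60.3


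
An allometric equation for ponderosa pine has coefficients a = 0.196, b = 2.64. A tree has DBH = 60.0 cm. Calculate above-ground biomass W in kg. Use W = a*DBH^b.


Formula: W = a * DBH^b  (allometric power law)
DBH^b = 60.0^2.64 = 49467.4247
W = 0.196 * 49467.4247 = 9695.6 kg

9695.6


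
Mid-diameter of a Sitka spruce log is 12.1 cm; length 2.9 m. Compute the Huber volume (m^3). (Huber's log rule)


Huber: V = Am * L,  Am = pi*(Dm/200)^2
Am = pi*(12.1/200)^2 = 0.011499 m^2
V = 0.011499*2.9 = 0.0333 m^3

0.0333


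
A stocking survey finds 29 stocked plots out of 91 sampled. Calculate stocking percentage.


Formula: Stocking % = stocked plots / total plots * 100
Stocking = 29 / 91 * 100
Stocking = 0.3187 * 100 = 31.9%

31.9


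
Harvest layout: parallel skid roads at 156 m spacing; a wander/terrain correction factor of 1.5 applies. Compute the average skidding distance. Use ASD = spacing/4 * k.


Formula: ASD = (spacing / 4) * correction
Uncorrected distance = spacing / 4 = 156 / 4 = 39 m
ASD = 39 * 1.5 = 59 m

59


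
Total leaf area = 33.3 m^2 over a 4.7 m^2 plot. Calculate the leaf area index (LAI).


Formula: LAI = total leaf area / ground area  (dimensionless)
LAI = 33.3 m^2 / 4.7 m^2
LAI = 7.09

7.09


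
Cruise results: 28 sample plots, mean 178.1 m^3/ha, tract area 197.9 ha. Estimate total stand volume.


Formula: Total Volume = Mean Volume per ha * Total Area
Total Volume = 178.1 m^3/ha * 197.9 ha
Total Volume = 35246 m^3

35246


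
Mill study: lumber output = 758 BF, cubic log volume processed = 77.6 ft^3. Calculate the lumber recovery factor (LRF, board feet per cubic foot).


Formula: LRF = Lumber Output (BF) / Log Input (ft^3)
LRF = 758 BF / 77.6 ft^3
LRF = 9.77 BF/ft^3

9.77


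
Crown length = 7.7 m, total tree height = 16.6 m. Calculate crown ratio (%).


Formula: Crown Ratio = (Crown Length / Total Height) * 100
CR = (7.7 m / 16.6 m) * 100
CR = 0.4639 * 100 = 46.4%

46.4


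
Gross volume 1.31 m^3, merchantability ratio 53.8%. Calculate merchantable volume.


Formula: MV = V_total * (merchantable_pct / 100)
Merchantable fraction = 53.8% / 100 = 0.538
MV = 1.31 m^3 * 0.538 = 0.705 m^3

0.705


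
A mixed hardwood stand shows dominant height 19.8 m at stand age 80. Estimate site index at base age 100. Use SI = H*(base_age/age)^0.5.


Formula: SI = H_dom * (base_age / age)^0.5
Age ratio = 100 / 80 = 1.25
sqrt(age_ratio) = 1.11803
SI = 19.8 * 1.11803 = 22.1 m

22.1


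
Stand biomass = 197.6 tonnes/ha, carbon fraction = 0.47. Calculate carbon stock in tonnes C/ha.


Formula: Carbon Stock = Biomass * Carbon Fraction
C = 197.6 t/ha * 0.47
C = 92.9 t C/ha

92.9


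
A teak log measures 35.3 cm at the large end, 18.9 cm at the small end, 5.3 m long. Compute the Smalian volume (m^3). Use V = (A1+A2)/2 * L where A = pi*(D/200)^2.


Smalian: V = (A1 + A2)/2 * L,  A = pi*(D/200)^2
A1 = pi*(35.3/200)^2 = 0.097868 m^2
A2 = pi*(18.9/200)^2 = 0.028055 m^2
V = (0.097868+0.028055)/2*5.3 = 0.3337 m^3

0.3337


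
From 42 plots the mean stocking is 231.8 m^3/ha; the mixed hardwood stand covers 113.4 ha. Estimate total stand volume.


Formula: Total Volume = Mean Volume per ha * Total Area
Total Volume = 231.8 m^3/ha * 113.4 ha
Total Volume = 26286 m^3

26286


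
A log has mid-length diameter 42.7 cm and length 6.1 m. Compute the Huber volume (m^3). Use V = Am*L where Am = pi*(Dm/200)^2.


Huber: V = Am * L,  Am = pi*(Dm/200)^2
Am = pi*(42.7/200)^2 = 0.143201 m^2
V = 0.143201*6.1 = 0.8735 m^3

0.8735


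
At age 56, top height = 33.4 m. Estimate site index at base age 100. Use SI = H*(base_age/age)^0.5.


Formula: SI = H_dom * (base_age / age)^0.5
Age ratio = 100 / 56 = 1.78571
sqrt(age_ratio) = 1.33631
SI = 33.4 * 1.33631 = 44.6 m

44.6


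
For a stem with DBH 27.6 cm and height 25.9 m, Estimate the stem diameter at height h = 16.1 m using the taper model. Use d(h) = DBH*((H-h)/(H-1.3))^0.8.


Taper: d(h) = DBH * ((H - h) / (H - 1.3))^0.8
Numerator = H - h = 25.9 - 16.1 = 9.8 m
Denominator = H - 1.3 = 25.9 - 1.3 = 24.6 m
Ratio = 9.8 / 24.6 = 0.39837
d = 27.6 * 0.39837^0.8 = 13.2 cm

13.2


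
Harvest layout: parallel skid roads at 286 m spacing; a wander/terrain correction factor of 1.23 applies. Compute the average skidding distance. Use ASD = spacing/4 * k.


Formula: ASD = (spacing / 4) * correction
Uncorrected distance = spacing / 4 = 286 / 4 = 71.5 m
ASD = 71.5 * 1.23 = 88 m

88


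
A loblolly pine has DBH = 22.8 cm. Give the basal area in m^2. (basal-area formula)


Formula: BA = pi * (DBH/2)^2 / 10000  (cm^2 to m^2)
Radius = DBH/2 = 22.8/2 = 11.4 cm
BA = pi * 11.4^2 / 10000
   = 408.2814 cm^2 / 10000
   = 0.0408 m^2

0.0408


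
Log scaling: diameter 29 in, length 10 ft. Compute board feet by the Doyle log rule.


Doyle: BF = (D - 4)^2 * L / 16
Adjusted diameter = 29 - 4 = 25 in
(D-4)^2 = 25^2 = 625
BF = 625 * 10 / 16 = 391 BF

391


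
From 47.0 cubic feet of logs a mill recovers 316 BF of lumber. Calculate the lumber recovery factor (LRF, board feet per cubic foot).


Formula: LRF = Lumber Output (BF) / Log Input (ft^3)
LRF = 316 BF / 47.0 ft^3
LRF = 6.72 BF/ft^3

6.72


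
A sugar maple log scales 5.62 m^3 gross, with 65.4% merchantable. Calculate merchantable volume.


Formula: MV = V_total * (merchantable_pct / 100)
Merchantable fraction = 65.4% / 100 = 0.654
MV = 5.62 m^3 * 0.654 = 3.675 m^3

3.675


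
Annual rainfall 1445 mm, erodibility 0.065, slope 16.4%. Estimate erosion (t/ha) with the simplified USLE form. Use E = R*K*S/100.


Formula: E = R * K * S / 100  (simplified USLE)
R * K = 1445 * 0.065 = 93.925
E = 93.925 * 16.4 / 100 = 15.4 t/ha

15.4


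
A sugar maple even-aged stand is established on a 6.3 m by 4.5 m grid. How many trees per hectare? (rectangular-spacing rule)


Formula: TPH = 10000 m^2/ha / (spacing_x * spacing_y)
Area per tree = 6.3 m * 4.5 m = 28.35 m^2
TPH = 10000 / 28.35 = 353 trees/ha

353


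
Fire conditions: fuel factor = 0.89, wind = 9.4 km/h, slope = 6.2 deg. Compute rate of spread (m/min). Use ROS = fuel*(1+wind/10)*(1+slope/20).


Formula: ROS = fuel * (1 + wind/10) * (1 + slope/20)
Wind factor = 1 + 9.4/10 = 1.94
Slope factor = 1 + 6.2/20 = 1.31
ROS = 0.89 * 1.94 * 1.31 = 2.26 m/min

2.26


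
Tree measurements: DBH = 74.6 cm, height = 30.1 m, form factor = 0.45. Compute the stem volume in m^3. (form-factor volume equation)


Formula: V = pi * (DBH/200)^2 * H * ff
Radius = DBH/200 = 74.6/200 = 0.373 m
Radius^2 = 0.373^2 = 0.139129 m^2
V = pi * 0.139129 * 30.1 * 0.45
V = 5.92 m^3

5.92


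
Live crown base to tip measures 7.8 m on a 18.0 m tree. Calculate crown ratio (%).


Formula: Crown Ratio = (Crown Length / Total Height) * 100
CR = (7.8 m / 18.0 m) * 100
CR = 0.4333 * 100 = 43.3%

43.3


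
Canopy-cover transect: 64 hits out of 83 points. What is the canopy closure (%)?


Formula: Canopy closure = covered points / total points * 100
Closure = 64 / 83 * 100
Closure = 0.7711 * 100 = 77.1%

77.1


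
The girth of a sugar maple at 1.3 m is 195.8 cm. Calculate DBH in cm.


Formula: DBH = C / pi
DBH = 195.8 / pi
pi = 3.14159...
DBH = 62.3 cm

62.3


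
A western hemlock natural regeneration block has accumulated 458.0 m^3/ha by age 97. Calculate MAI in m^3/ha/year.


Formula: MAI = Total Volume / Stand Age
MAI = 458.0 m^3/ha / 97 years
MAI = 4.72 m^3/ha/year

4.72


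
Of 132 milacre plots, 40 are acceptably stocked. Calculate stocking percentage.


Formula: Stocking % = stocked plots / total plots * 100
Stocking = 40 / 132 * 100
Stocking = 0.303 * 100 = 30.3%

30.3


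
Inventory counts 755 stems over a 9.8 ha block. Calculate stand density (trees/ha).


Formula: Stand Density = N_trees / Area_ha
Density = 755 trees / 9.8 ha
Density = 77 trees/ha

77


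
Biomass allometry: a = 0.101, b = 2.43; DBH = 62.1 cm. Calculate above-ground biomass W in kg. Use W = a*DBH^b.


Formula: W = a * DBH^b  (allometric power law)
DBH^b = 62.1^2.43 = 22762.1137
W = 0.101 * 22762.1137 = 2299.0 kg

2299.0


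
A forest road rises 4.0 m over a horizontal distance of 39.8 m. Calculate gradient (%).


Formula: Gradient = rise / run * 100
Gradient = 4.0 / 39.8 * 100 = 10.1%

10.1


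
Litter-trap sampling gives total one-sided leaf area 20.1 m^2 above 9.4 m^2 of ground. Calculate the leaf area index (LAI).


Formula: LAI = total leaf area / ground area  (dimensionless)
LAI = 20.1 m^2 / 9.4 m^2
LAI = 2.14

2.14


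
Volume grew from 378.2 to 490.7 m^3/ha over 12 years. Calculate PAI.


Formula: PAI = (V_T2 - V_T1) / (T2 - T1)
Volume increment = 490.7 - 378.2 = 112.5 m^3/ha
PAI = 112.5 / 12 = 9.38 m^3/ha/year

9.38


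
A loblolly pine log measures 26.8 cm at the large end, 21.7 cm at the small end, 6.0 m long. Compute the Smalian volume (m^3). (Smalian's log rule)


Smalian: V = (A1 + A2)/2 * L,  A = pi*(D/200)^2
A1 = pi*(26.8/200)^2 = 0.05641 m^2
A2 = pi*(21.7/200)^2 = 0.036984 m^2
V = (0.05641+0.036984)/2*6.0 = 0.2802 m^3

0.2802


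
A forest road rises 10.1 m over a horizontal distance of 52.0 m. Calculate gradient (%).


Formula: Gradient = rise / run * 100
Gradient = 10.1 / 52.0 * 100 = 19.4%

19.4


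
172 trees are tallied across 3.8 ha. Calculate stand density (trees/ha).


Formula: Stand Density = N_trees / Area_ha
Density = 172 trees / 3.8 ha
Density = 45 trees/ha

45


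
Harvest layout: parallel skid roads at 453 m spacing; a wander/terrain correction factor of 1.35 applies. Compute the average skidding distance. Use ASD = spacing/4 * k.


Formula: ASD = (spacing / 4) * correction
Uncorrected distance = spacing / 4 = 453 / 4 = 113.25 m
ASD = 113.25 * 1.35 = 153 m

153


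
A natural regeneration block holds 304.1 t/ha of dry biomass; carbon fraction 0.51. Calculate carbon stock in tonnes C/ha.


Formula: Carbon Stock = Biomass * Carbon Fraction
C = 304.1 t/ha * 0.51
C = 155.1 t C/ha

155.1


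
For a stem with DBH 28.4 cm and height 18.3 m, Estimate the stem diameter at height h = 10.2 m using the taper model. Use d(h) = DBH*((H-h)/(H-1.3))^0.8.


Taper: d(h) = DBH * ((H - h) / (H - 1.3))^0.8
Numerator = H - h = 18.3 - 10.2 = 8.1 m
Denominator = H - 1.3 = 18.3 - 1.3 = 17.0 m
Ratio = 8.1 / 17.0 = 0.47647
d = 28.4 * 0.47647^0.8 = 15.7 cm

15.7


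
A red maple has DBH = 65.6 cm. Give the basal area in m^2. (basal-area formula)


Formula: BA = pi * (DBH/2)^2 / 10000  (cm^2 to m^2)
Radius = DBH/2 = 65.6/2 = 32.8 cm
BA = pi * 32.8^2 / 10000
   = 3379.851 cm^2 / 10000
   = 0.338 m^2

0.338


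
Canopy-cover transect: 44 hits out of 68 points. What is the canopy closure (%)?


Formula: Canopy closure = covered points / total points * 100
Closure = 44 / 68 * 100
Closure = 0.6471 * 100 = 64.7%

64.7


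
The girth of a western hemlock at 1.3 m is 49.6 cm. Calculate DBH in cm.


Formula: DBH = C / pi
DBH = 49.6 / pi
pi = 3.14159...
DBH = 15.8 cm

15.8


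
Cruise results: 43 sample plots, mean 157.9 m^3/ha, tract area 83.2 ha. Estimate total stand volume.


Formula: Total Volume = Mean Volume per ha * Total Area
Total Volume = 157.9 m^3/ha * 83.2 ha
Total Volume = 13137 m^3

13137


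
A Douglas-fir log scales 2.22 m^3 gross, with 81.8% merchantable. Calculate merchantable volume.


Formula: MV = V_total * (merchantable_pct / 100)
Merchantable fraction = 81.8% / 100 = 0.818
MV = 2.22 m^3 * 0.818 = 1.816 m^3

1.816


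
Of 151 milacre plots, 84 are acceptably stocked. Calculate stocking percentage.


Formula: Stocking % = stocked plots / total plots * 100
Stocking = 84 / 151 * 100
Stocking = 0.5563 * 100 = 55.6%

55.6


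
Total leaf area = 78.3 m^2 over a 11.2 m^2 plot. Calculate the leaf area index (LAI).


Formula: LAI = total leaf area / ground area  (dimensionless)
LAI = 78.3 m^2 / 11.2 m^2
LAI = 6.99

6.99


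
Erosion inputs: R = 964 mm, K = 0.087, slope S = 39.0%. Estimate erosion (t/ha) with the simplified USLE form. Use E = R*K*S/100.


Formula: E = R * K * S / 100  (simplified USLE)
R * K = 964 * 0.087 = 83.868
E = 83.868 * 39.0 / 100 = 32.71 t/ha

32.71


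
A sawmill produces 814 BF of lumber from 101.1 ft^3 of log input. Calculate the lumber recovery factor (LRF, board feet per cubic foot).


Formula: LRF = Lumber Output (BF) / Log Input (ft^3)
LRF = 814 BF / 101.1 ft^3
LRF = 8.05 BF/ft^3

8.05


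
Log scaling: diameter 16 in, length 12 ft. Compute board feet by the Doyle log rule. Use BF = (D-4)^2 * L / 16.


Doyle: BF = (D - 4)^2 * L / 16
Adjusted diameter = 16 - 4 = 12 in
(D-4)^2 = 12^2 = 144
BF = 144 * 12 / 16 = 108 BF

108


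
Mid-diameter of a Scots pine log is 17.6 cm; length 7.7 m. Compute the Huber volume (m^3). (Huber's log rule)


Huber: V = Am * L,  Am = pi*(Dm/200)^2
Am = pi*(17.6/200)^2 = 0.024328 m^2
V = 0.024328*7.7 = 0.1873 m^3

0.1873


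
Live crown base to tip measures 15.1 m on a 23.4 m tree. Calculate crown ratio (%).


Formula: Crown Ratio = (Crown Length / Total Height) * 100
CR = (15.1 m / 23.4 m) * 100
CR = 0.6453 * 100 = 64.5%

64.5
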